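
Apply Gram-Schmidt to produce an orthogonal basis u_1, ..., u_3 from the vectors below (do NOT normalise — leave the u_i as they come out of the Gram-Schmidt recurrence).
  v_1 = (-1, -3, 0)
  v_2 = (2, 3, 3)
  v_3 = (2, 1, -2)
Orthogonal basis:
  u_1 = (-1, -3, 0)
  u_2 = (9/10, -3/10, 3)
  u_3 = (21/11, -7/11, -7/11)

Apply the Gram-Schmidt recurrence
  u_1 = v_1
  u_i = v_i − Σ_{j<i} ((v_i · u_j) / (u_j · u_j)) · u_j.

Step by step this gives:
  u_1 = (-1, -3, 0)
  u_2 = (9/10, -3/10, 3)
  u_3 = (21/11, -7/11, -7/11)

Orthogonality check:
  u_2 · u_1 = 0 (should be 0)
  u_3 · u_1 = 0 (should be 0)
  u_3 · u_2 = 0 (should be 0)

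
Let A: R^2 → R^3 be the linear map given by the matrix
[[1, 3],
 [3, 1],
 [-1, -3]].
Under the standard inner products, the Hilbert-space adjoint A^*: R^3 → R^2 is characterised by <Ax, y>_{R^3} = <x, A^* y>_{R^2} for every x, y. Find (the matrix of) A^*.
A^* = A^T =
[[1, 3, -1],
 [3, 1, -3]]

For real matrices with standard dot products, the defining identity <Ax, y> = <x, A^* y> gives (Ax)^T y = x^T (A^*) y, i.e. x^T A^T y = x^T (A^*) y. Since this holds for all x, y, we must have A^* = A^T. Therefore
A^* =
[[1, 3, -1],
 [3, 1, -3]].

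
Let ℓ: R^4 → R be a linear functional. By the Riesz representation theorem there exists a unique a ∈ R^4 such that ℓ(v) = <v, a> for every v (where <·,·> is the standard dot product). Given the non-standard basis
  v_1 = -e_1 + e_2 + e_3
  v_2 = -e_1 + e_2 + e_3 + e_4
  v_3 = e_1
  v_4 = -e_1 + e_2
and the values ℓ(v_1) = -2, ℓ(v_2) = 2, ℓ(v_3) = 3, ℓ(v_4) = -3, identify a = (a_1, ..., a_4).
a = (3, 0, 1, 4)

Write a = (a_1, ..., a_4) in the standard basis. For each basis vector v_i, ℓ(v_i) = <v_i, a> is a linear equation in the a_j's. Collect the n equations into a matrix system V a = ℓ, where row i of V is v_i (expressed in the standard basis). Since V is invertible (lower-triangular with 1s on the diagonal, up to permutation), solve by back-substitution:
  V =
[[-1, 1, 1, 0],
 [-1, 1, 1, 1],
 [1, 0, 0, 0],
 [-1, 1, 0, 0]]
  V a = (-2, 2, 3, -3)
Solving gives a = (3, 0, 1, 4).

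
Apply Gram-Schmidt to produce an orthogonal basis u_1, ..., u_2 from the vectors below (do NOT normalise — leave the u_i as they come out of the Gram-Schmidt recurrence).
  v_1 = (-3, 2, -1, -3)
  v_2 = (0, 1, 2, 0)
Orthogonal basis:
  u_1 = (-3, 2, -1, -3)
  u_2 = (0, 1, 2, 0)

Apply the Gram-Schmidt recurrence
  u_1 = v_1
  u_i = v_i − Σ_{j<i} ((v_i · u_j) / (u_j · u_j)) · u_j.

Step by step this gives:
  u_1 = (-3, 2, -1, -3)
  u_2 = (0, 1, 2, 0)

Orthogonality check:
  u_2 · u_1 = 0 (should be 0)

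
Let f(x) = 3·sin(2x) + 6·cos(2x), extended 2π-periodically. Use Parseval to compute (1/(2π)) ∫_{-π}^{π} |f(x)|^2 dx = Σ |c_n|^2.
Σ |c_n|^2 = 45/2

Expand |f|^2 and use orthogonality of {sin(nx), cos(mx)} on [-π, π]:
  ∫_{-π}^{π} sin(nx)^2 dx = π, ∫ cos(mx)^2 dx = π, and cross terms integrate to 0.
So ∫_{-π}^{π} f(x)^2 dx = 3^2 · π + 6^2 · π = (9 + 36)π.
Divide by 2π: (9 + 36)/2 = 45/2.
By Parseval, this equals Σ |c_n|^2.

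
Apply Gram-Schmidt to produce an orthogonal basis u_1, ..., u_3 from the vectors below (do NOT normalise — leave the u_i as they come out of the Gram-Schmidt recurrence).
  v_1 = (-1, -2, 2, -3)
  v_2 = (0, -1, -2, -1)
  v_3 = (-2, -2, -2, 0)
Orthogonal basis:
  u_1 = (-1, -2, 2, -3)
  u_2 = (1/18, -8/9, -19/9, -5/6)
  u_3 = (-208/107, -96/107, -14/107, 124/107)

Apply the Gram-Schmidt recurrence
  u_1 = v_1
  u_i = v_i − Σ_{j<i} ((v_i · u_j) / (u_j · u_j)) · u_j.

Step by step this gives:
  u_1 = (-1, -2, 2, -3)
  u_2 = (1/18, -8/9, -19/9, -5/6)
  u_3 = (-208/107, -96/107, -14/107, 124/107)

Orthogonality check:
  u_2 · u_1 = 0 (should be 0)
  u_3 · u_1 = 0 (should be 0)
  u_3 · u_2 = 0 (should be 0)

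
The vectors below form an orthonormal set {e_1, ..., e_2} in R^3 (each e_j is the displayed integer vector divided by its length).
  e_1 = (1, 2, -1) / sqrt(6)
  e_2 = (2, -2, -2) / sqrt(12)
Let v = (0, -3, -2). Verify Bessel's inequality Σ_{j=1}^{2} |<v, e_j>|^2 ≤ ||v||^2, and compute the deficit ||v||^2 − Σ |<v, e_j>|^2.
Σ |<v, e_j>|^2 = 11; ||v||^2 = 13; deficit = 2

Write each e_j = u_j / sqrt(<u_j, u_j>) where u_j is the displayed integer vector. Then <v, e_j> = <v, u_j> / sqrt(<u_j, u_j>), so |<v, e_j>|^2 = <v, u_j>^2 / <u_j, u_j>.
Coefficients: <v, e_1> = -4/sqrt(6), <v, e_2> = 10/sqrt(12).
Square and sum: Σ |<v, e_j>|^2 = 11.
Compute ||v||^2 = v·v = 13.
Deficit = 13 − 11 = 2 ≥ 0, confirming Bessel's inequality. (The deficit equals ||v − Σ <v,e_j> e_j||^2, the squared distance from v to span{e_j}.)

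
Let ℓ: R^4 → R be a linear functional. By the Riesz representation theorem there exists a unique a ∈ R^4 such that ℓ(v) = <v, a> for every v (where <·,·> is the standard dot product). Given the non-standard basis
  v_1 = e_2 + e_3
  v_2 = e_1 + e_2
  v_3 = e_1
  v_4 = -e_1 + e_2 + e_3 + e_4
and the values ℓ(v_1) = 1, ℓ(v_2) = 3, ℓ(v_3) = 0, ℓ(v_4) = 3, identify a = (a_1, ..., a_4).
a = (0, 3, -2, 2)

Write a = (a_1, ..., a_4) in the standard basis. For each basis vector v_i, ℓ(v_i) = <v_i, a> is a linear equation in the a_j's. Collect the n equations into a matrix system V a = ℓ, where row i of V is v_i (expressed in the standard basis). Since V is invertible (lower-triangular with 1s on the diagonal, up to permutation), solve by back-substitution:
  V =
[[0, 1, 1, 0],
 [1, 1, 0, 0],
 [1, 0, 0, 0],
 [-1, 1, 1, 1]]
  V a = (1, 3, 0, 3)
Solving gives a = (0, 3, -2, 2).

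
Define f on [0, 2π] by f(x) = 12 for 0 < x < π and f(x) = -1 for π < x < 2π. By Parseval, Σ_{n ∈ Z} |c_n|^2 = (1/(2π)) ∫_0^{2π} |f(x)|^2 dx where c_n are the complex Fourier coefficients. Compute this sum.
Σ |c_n|^2 = 145/2

Parseval equates the L^2 energy of f (normalised by 1/(2π)) with the ℓ^2 sum of its Fourier coefficients: (1/(2π)) ∫_0^{2π} |f|^2 = Σ |c_n|^2.
Compute the left side: (1/(2π)) [∫_0^π 12^2 dx + ∫_π^{2π} (-1)^2 dx] = (1/(2π)) · (144π + 1π) = (144 + 1)/2 = 145/2.
So Σ_{n ∈ Z} |c_n|^2 = 145/2.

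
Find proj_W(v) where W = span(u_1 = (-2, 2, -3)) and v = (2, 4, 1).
proj_W(v) = (-2/17, 2/17, -3/17)

Set up U = [u_1 | ... | u_1] ∈ R^(3×1). The projector onto W = col(U) is P = U (U^T U)^(-1) U^T.
Compute U^T U =
  [17],
and U^T v = (1).
Solve U^T U · c = U^T v for the coefficients: c = (1/17). The projection is proj_W(v) = U c.
Check: (v - proj_W(v)) · u_1 = 0  (should be 0).
Result: proj_W(v) = (-2/17, 2/17, -3/17).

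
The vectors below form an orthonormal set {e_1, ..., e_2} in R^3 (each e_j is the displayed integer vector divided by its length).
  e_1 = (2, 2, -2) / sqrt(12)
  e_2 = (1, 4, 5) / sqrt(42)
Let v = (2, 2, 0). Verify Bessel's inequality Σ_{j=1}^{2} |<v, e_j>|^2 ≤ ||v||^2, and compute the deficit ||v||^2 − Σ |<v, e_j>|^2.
Σ |<v, e_j>|^2 = 54/7; ||v||^2 = 8; deficit = 2/7

Write each e_j = u_j / sqrt(<u_j, u_j>) where u_j is the displayed integer vector. Then <v, e_j> = <v, u_j> / sqrt(<u_j, u_j>), so |<v, e_j>|^2 = <v, u_j>^2 / <u_j, u_j>.
Coefficients: <v, e_1> = 8/sqrt(12), <v, e_2> = 10/sqrt(42).
Square and sum: Σ |<v, e_j>|^2 = 54/7.
Compute ||v||^2 = v·v = 8.
Deficit = 8 − 54/7 = 2/7 ≥ 0, confirming Bessel's inequality. (The deficit equals ||v − Σ <v,e_j> e_j||^2, the squared distance from v to span{e_j}.)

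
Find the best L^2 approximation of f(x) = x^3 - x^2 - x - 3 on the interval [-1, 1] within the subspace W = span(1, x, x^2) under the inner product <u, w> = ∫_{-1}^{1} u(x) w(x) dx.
g(x) = -x^2 - 2*x/5 - 3

The best approximation g ∈ W is the orthogonal projection of f onto W. Writing g = a_0 + a_1 x + a_2 x^2, the coefficients solve the normal equations G · a = b where
  G_{ij} = <φ_i, φ_j> and b_i = <f, φ_i>, with φ_0 = 1, φ_1 = x, φ_2 = x^2.
G =
  [2, 0, 2/3]
  [0, 2/3, 0]
  [2/3, 0, 2/5],
b = (-20/3, -4/15, -12/5).
Solving gives a_0 = -3, a_1 = -2/5, a_2 = -1, so
  g(x) = -x^2 - 2*x/5 - 3.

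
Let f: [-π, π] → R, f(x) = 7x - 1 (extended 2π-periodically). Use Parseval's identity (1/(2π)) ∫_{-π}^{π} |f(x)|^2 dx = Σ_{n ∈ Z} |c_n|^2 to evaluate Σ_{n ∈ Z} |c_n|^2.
Σ |c_n|^2 = 49π^2/3 + 1

Expand and integrate term by term over [-π, π]:
  ∫ (7x)^2 dx = 49·(2π^3/3); ∫ 2·7·(-1)·x dx = 0 (odd integrand); ∫ (-1)^2 dx = 1·2π.
So (1/(2π)) ∫_{-π}^{π} (7x - 1)^2 dx = 49π^2/3 + 1 = 49π^2/3 + 1.
Parseval ⇒ Σ |c_n|^2 = 49π^2/3 + 1.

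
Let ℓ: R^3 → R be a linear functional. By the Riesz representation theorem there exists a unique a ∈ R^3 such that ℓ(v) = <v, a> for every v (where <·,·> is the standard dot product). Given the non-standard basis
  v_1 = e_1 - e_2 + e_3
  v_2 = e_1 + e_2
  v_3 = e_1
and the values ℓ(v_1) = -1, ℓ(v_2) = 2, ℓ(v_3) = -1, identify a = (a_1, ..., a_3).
a = (-1, 3, 3)

Write a = (a_1, ..., a_3) in the standard basis. For each basis vector v_i, ℓ(v_i) = <v_i, a> is a linear equation in the a_j's. Collect the n equations into a matrix system V a = ℓ, where row i of V is v_i (expressed in the standard basis). Since V is invertible (lower-triangular with 1s on the diagonal, up to permutation), solve by back-substitution:
  V =
[[1, -1, 1],
 [1, 1, 0],
 [1, 0, 0]]
  V a = (-1, 2, -1)
Solving gives a = (-1, 3, 3).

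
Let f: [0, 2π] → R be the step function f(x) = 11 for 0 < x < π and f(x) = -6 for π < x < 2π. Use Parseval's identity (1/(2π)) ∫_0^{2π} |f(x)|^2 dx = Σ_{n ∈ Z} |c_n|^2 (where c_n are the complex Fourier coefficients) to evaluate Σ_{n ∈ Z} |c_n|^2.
Σ |c_n|^2 = 157/2

Parseval equates the L^2 energy of f (normalised by 1/(2π)) with the ℓ^2 sum of its Fourier coefficients: (1/(2π)) ∫_0^{2π} |f|^2 = Σ |c_n|^2.
Compute the left side: (1/(2π)) [∫_0^π 11^2 dx + ∫_π^{2π} (-6)^2 dx] = (1/(2π)) · (121π + 36π) = (121 + 36)/2 = 157/2.
So Σ_{n ∈ Z} |c_n|^2 = 157/2.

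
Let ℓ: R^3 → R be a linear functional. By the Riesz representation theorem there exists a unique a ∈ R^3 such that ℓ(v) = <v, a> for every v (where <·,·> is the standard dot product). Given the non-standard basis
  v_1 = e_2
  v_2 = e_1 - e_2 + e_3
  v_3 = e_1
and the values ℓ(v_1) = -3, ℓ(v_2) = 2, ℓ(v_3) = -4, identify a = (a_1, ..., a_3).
a = (-4, -3, 3)

Write a = (a_1, ..., a_3) in the standard basis. For each basis vector v_i, ℓ(v_i) = <v_i, a> is a linear equation in the a_j's. Collect the n equations into a matrix system V a = ℓ, where row i of V is v_i (expressed in the standard basis). Since V is invertible (lower-triangular with 1s on the diagonal, up to permutation), solve by back-substitution:
  V =
[[0, 1, 0],
 [1, -1, 1],
 [1, 0, 0]]
  V a = (-3, 2, -4)
Solving gives a = (-4, -3, 3).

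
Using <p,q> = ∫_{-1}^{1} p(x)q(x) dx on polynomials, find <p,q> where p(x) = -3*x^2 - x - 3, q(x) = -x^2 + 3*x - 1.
<p,q> = 46/5

Expand the product: p(x)·q(x) = 3*x^4 - 8*x^3 + 3*x^2 - 8*x + 3.
∫_{-1}^{1} of each monomial x^k gives [2/(k+1) if k even, 0 if k odd]. Integrating term-by-term (or equivalently evaluating the antiderivative F(x) = 3*x^5/5 - 2*x^4 + x^3 - 4*x^2 + 3*x at the endpoints):
  F(1) − F(−1) = -7/5 − (-53/5) = 46/5.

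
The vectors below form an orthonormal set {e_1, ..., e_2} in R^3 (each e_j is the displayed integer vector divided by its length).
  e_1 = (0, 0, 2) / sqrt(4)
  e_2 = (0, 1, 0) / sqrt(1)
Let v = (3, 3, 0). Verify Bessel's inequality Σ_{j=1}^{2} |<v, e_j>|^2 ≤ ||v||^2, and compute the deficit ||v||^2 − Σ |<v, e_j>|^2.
Σ |<v, e_j>|^2 = 9; ||v||^2 = 18; deficit = 9

Write each e_j = u_j / sqrt(<u_j, u_j>) where u_j is the displayed integer vector. Then <v, e_j> = <v, u_j> / sqrt(<u_j, u_j>), so |<v, e_j>|^2 = <v, u_j>^2 / <u_j, u_j>.
Coefficients: <v, e_1> = 0/sqrt(4), <v, e_2> = 3/sqrt(1).
Square and sum: Σ |<v, e_j>|^2 = 9.
Compute ||v||^2 = v·v = 18.
Deficit = 18 − 9 = 9 ≥ 0, confirming Bessel's inequality. (The deficit equals ||v − Σ <v,e_j> e_j||^2, the squared distance from v to span{e_j}.)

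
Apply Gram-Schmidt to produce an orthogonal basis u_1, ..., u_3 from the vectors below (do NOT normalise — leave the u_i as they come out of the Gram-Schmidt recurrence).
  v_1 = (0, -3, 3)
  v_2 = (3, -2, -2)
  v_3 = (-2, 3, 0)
Orthogonal basis:
  u_1 = (0, -3, 3)
  u_2 = (3, -2, -2)
  u_3 = (2/17, 3/34, 3/34)

Apply the Gram-Schmidt recurrence
  u_1 = v_1
  u_i = v_i − Σ_{j<i} ((v_i · u_j) / (u_j · u_j)) · u_j.

Step by step this gives:
  u_1 = (0, -3, 3)
  u_2 = (3, -2, -2)
  u_3 = (2/17, 3/34, 3/34)

Orthogonality check:
  u_2 · u_1 = 0 (should be 0)
  u_3 · u_1 = 0 (should be 0)
  u_3 · u_2 = 0 (should be 0)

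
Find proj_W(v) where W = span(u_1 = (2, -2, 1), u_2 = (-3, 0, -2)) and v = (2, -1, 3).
proj_W(v) = (150/53, -42/53, 93/53)

Set up U = [u_1 | ... | u_2] ∈ R^(3×2). The projector onto W = col(U) is P = U (U^T U)^(-1) U^T.
Compute U^T U =
  [9, -8]
  [-8, 13],
and U^T v = (9, -12).
Solve U^T U · c = U^T v for the coefficients: c = (21/53, -36/53). The projection is proj_W(v) = U c.
Check: (v - proj_W(v)) · u_1 = 0  (should be 0).
Check: (v - proj_W(v)) · u_2 = 0  (should be 0).
Result: proj_W(v) = (150/53, -42/53, 93/53).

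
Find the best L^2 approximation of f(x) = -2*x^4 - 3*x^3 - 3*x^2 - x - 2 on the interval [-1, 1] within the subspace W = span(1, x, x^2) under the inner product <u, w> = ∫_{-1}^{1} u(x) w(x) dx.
g(x) = -33*x^2/7 - 14*x/5 - 64/35

The best approximation g ∈ W is the orthogonal projection of f onto W. Writing g = a_0 + a_1 x + a_2 x^2, the coefficients solve the normal equations G · a = b where
  G_{ij} = <φ_i, φ_j> and b_i = <f, φ_i>, with φ_0 = 1, φ_1 = x, φ_2 = x^2.
G =
  [2, 0, 2/3]
  [0, 2/3, 0]
  [2/3, 0, 2/5],
b = (-34/5, -28/15, -326/105).
Solving gives a_0 = -64/35, a_1 = -14/5, a_2 = -33/7, so
  g(x) = -33*x^2/7 - 14*x/5 - 64/35.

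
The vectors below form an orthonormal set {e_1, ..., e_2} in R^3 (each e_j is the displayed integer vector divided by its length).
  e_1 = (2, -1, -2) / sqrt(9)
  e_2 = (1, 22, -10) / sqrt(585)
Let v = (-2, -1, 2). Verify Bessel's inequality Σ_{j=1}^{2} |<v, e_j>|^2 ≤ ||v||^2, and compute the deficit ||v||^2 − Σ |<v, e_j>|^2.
Σ |<v, e_j>|^2 = 569/65; ||v||^2 = 9; deficit = 16/65

Write each e_j = u_j / sqrt(<u_j, u_j>) where u_j is the displayed integer vector. Then <v, e_j> = <v, u_j> / sqrt(<u_j, u_j>), so |<v, e_j>|^2 = <v, u_j>^2 / <u_j, u_j>.
Coefficients: <v, e_1> = -7/sqrt(9), <v, e_2> = -44/sqrt(585).
Square and sum: Σ |<v, e_j>|^2 = 569/65.
Compute ||v||^2 = v·v = 9.
Deficit = 9 − 569/65 = 16/65 ≥ 0, confirming Bessel's inequality. (The deficit equals ||v − Σ <v,e_j> e_j||^2, the squared distance from v to span{e_j}.)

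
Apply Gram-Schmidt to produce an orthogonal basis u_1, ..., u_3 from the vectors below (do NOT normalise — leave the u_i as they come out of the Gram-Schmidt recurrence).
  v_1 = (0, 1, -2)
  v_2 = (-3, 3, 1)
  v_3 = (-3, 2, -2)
Orthogonal basis:
  u_1 = (0, 1, -2)
  u_2 = (-3, 14/5, 7/5)
  u_3 = (-105/94, -45/47, -45/94)

Apply the Gram-Schmidt recurrence
  u_1 = v_1
  u_i = v_i − Σ_{j<i} ((v_i · u_j) / (u_j · u_j)) · u_j.

Step by step this gives:
  u_1 = (0, 1, -2)
  u_2 = (-3, 14/5, 7/5)
  u_3 = (-105/94, -45/47, -45/94)

Orthogonality check:
  u_2 · u_1 = 0 (should be 0)
  u_3 · u_1 = 0 (should be 0)
  u_3 · u_2 = 0 (should be 0)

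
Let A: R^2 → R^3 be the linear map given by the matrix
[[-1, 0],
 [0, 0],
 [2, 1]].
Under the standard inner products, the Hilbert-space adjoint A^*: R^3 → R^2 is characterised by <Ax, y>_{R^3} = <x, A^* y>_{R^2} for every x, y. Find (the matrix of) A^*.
A^* = A^T =
[[-1, 0, 2],
 [0, 0, 1]]

For real matrices with standard dot products, the defining identity <Ax, y> = <x, A^* y> gives (Ax)^T y = x^T (A^*) y, i.e. x^T A^T y = x^T (A^*) y. Since this holds for all x, y, we must have A^* = A^T. Therefore
A^* =
[[-1, 0, 2],
 [0, 0, 1]].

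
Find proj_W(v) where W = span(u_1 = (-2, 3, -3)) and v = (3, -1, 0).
proj_W(v) = (9/11, -27/22, 27/22)

Set up U = [u_1 | ... | u_1] ∈ R^(3×1). The projector onto W = col(U) is P = U (U^T U)^(-1) U^T.
Compute U^T U =
  [22],
and U^T v = (-9).
Solve U^T U · c = U^T v for the coefficients: c = (-9/22). The projection is proj_W(v) = U c.
Check: (v - proj_W(v)) · u_1 = 0  (should be 0).
Result: proj_W(v) = (9/11, -27/22, 27/22).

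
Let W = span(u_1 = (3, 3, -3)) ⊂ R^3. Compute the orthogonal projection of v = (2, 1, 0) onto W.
proj_W(v) = (1, 1, -1)

Set up U = [u_1 | ... | u_1] ∈ R^(3×1). The projector onto W = col(U) is P = U (U^T U)^(-1) U^T.
Compute U^T U =
  [27],
and U^T v = (9).
Solve U^T U · c = U^T v for the coefficients: c = (1/3). The projection is proj_W(v) = U c.
Check: (v - proj_W(v)) · u_1 = 0  (should be 0).
Result: proj_W(v) = (1, 1, -1).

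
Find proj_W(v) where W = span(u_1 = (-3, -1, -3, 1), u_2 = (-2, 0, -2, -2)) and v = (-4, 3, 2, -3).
proj_W(v) = (-5/7, 5/7, -5/7, -25/7)

Set up U = [u_1 | ... | u_2] ∈ R^(4×2). The projector onto W = col(U) is P = U (U^T U)^(-1) U^T.
Compute U^T U =
  [20, 10]
  [10, 12],
and U^T v = (0, 10).
Solve U^T U · c = U^T v for the coefficients: c = (-5/7, 10/7). The projection is proj_W(v) = U c.
Check: (v - proj_W(v)) · u_1 = 0  (should be 0).
Check: (v - proj_W(v)) · u_2 = 0  (should be 0).
Result: proj_W(v) = (-5/7, 5/7, -5/7, -25/7).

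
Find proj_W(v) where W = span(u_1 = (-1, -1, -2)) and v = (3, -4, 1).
proj_W(v) = (1/6, 1/6, 1/3)

Set up U = [u_1 | ... | u_1] ∈ R^(3×1). The projector onto W = col(U) is P = U (U^T U)^(-1) U^T.
Compute U^T U =
  [6],
and U^T v = (-1).
Solve U^T U · c = U^T v for the coefficients: c = (-1/6). The projection is proj_W(v) = U c.
Check: (v - proj_W(v)) · u_1 = 0  (should be 0).
Result: proj_W(v) = (1/6, 1/6, 1/3).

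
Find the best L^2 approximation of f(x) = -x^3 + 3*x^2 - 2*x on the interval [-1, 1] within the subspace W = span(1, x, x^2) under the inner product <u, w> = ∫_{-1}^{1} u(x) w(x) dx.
g(x) = 3*x^2 - 13*x/5

The best approximation g ∈ W is the orthogonal projection of f onto W. Writing g = a_0 + a_1 x + a_2 x^2, the coefficients solve the normal equations G · a = b where
  G_{ij} = <φ_i, φ_j> and b_i = <f, φ_i>, with φ_0 = 1, φ_1 = x, φ_2 = x^2.
G =
  [2, 0, 2/3]
  [0, 2/3, 0]
  [2/3, 0, 2/5],
b = (2, -26/15, 6/5).
Solving gives a_0 = 0, a_1 = -13/5, a_2 = 3, so
  g(x) = 3*x^2 - 13*x/5.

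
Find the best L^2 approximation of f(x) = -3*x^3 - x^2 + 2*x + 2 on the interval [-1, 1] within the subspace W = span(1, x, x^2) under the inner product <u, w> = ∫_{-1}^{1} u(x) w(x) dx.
g(x) = -x^2 + x/5 + 2

The best approximation g ∈ W is the orthogonal projection of f onto W. Writing g = a_0 + a_1 x + a_2 x^2, the coefficients solve the normal equations G · a = b where
  G_{ij} = <φ_i, φ_j> and b_i = <f, φ_i>, with φ_0 = 1, φ_1 = x, φ_2 = x^2.
G =
  [2, 0, 2/3]
  [0, 2/3, 0]
  [2/3, 0, 2/5],
b = (10/3, 2/15, 14/15).
Solving gives a_0 = 2, a_1 = 1/5, a_2 = -1, so
  g(x) = -x^2 + x/5 + 2.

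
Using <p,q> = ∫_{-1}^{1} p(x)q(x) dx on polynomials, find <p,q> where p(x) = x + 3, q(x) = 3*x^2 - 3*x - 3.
<p,q> = -14

Expand the product: p(x)·q(x) = 3*x^3 + 6*x^2 - 12*x - 9.
∫_{-1}^{1} of each monomial x^k gives [2/(k+1) if k even, 0 if k odd]. Integrating term-by-term (or equivalently evaluating the antiderivative F(x) = 3*x^4/4 + 2*x^3 - 6*x^2 - 9*x at the endpoints):
  F(1) − F(−1) = -49/4 − (7/4) = -14.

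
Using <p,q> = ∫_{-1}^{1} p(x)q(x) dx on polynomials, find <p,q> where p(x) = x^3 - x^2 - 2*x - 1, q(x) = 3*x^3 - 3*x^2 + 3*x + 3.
<p,q> = -64/7

Expand the product: p(x)·q(x) = 3*x^6 - 6*x^5 + 3*x^3 - 6*x^2 - 9*x - 3.
∫_{-1}^{1} of each monomial x^k gives [2/(k+1) if k even, 0 if k odd]. Integrating term-by-term (or equivalently evaluating the antiderivative F(x) = 3*x^7/7 - x^6 + 3*x^4/4 - 2*x^3 - 9*x^2/2 - 3*x at the endpoints):
  F(1) − F(−1) = -261/28 − (-5/28) = -64/7.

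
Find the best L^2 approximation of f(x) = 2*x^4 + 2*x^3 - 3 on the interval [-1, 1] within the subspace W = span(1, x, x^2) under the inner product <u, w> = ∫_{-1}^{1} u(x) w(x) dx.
g(x) = 12*x^2/7 + 6*x/5 - 111/35

The best approximation g ∈ W is the orthogonal projection of f onto W. Writing g = a_0 + a_1 x + a_2 x^2, the coefficients solve the normal equations G · a = b where
  G_{ij} = <φ_i, φ_j> and b_i = <f, φ_i>, with φ_0 = 1, φ_1 = x, φ_2 = x^2.
G =
  [2, 0, 2/3]
  [0, 2/3, 0]
  [2/3, 0, 2/5],
b = (-26/5, 4/5, -10/7).
Solving gives a_0 = -111/35, a_1 = 6/5, a_2 = 12/7, so
  g(x) = 12*x^2/7 + 6*x/5 - 111/35.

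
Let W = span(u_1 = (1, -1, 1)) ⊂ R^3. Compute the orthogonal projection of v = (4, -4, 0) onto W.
proj_W(v) = (8/3, -8/3, 8/3)

Set up U = [u_1 | ... | u_1] ∈ R^(3×1). The projector onto W = col(U) is P = U (U^T U)^(-1) U^T.
Compute U^T U =
  [3],
and U^T v = (8).
Solve U^T U · c = U^T v for the coefficients: c = (8/3). The projection is proj_W(v) = U c.
Check: (v - proj_W(v)) · u_1 = 0  (should be 0).
Result: proj_W(v) = (8/3, -8/3, 8/3).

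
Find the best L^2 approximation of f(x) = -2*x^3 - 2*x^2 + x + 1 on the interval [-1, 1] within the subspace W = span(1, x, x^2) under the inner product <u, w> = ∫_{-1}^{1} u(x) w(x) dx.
g(x) = -2*x^2 - x/5 + 1

The best approximation g ∈ W is the orthogonal projection of f onto W. Writing g = a_0 + a_1 x + a_2 x^2, the coefficients solve the normal equations G · a = b where
  G_{ij} = <φ_i, φ_j> and b_i = <f, φ_i>, with φ_0 = 1, φ_1 = x, φ_2 = x^2.
G =
  [2, 0, 2/3]
  [0, 2/3, 0]
  [2/3, 0, 2/5],
b = (2/3, -2/15, -2/15).
Solving gives a_0 = 1, a_1 = -1/5, a_2 = -2, so
  g(x) = -2*x^2 - x/5 + 1.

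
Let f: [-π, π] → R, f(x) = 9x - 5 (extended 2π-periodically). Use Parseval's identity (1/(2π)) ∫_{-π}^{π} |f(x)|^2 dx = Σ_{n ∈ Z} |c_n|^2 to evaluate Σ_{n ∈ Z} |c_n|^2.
Σ |c_n|^2 = 27π^2 + 25

Expand and integrate term by term over [-π, π]:
  ∫ (9x)^2 dx = 81·(2π^3/3); ∫ 2·9·(-5)·x dx = 0 (odd integrand); ∫ (-5)^2 dx = 25·2π.
So (1/(2π)) ∫_{-π}^{π} (9x - 5)^2 dx = 81π^2/3 + 25 = 27π^2 + 25.
Parseval ⇒ Σ |c_n|^2 = 27π^2 + 25.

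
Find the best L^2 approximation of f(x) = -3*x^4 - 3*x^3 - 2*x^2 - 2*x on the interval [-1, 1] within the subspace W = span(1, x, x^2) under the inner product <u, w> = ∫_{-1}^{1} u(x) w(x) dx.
g(x) = -32*x^2/7 - 19*x/5 + 9/35

The best approximation g ∈ W is the orthogonal projection of f onto W. Writing g = a_0 + a_1 x + a_2 x^2, the coefficients solve the normal equations G · a = b where
  G_{ij} = <φ_i, φ_j> and b_i = <f, φ_i>, with φ_0 = 1, φ_1 = x, φ_2 = x^2.
G =
  [2, 0, 2/3]
  [0, 2/3, 0]
  [2/3, 0, 2/5],
b = (-38/15, -38/15, -58/35).
Solving gives a_0 = 9/35, a_1 = -19/5, a_2 = -32/7, so
  g(x) = -32*x^2/7 - 19*x/5 + 9/35.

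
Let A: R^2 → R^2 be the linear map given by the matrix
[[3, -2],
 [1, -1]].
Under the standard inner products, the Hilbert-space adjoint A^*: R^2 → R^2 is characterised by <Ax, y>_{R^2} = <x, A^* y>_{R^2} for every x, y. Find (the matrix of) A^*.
A^* = A^T =
[[3, 1],
 [-2, -1]]

For real matrices with standard dot products, the defining identity <Ax, y> = <x, A^* y> gives (Ax)^T y = x^T (A^*) y, i.e. x^T A^T y = x^T (A^*) y. Since this holds for all x, y, we must have A^* = A^T. Therefore
A^* =
[[3, 1],
 [-2, -1]].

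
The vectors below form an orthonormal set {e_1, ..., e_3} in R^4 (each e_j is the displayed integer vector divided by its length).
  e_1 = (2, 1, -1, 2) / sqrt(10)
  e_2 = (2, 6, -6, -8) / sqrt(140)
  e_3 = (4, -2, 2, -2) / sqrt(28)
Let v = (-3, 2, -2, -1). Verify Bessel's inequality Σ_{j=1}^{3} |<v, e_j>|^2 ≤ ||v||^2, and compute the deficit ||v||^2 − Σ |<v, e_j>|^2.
Σ |<v, e_j>|^2 = 18; ||v||^2 = 18; deficit = 0

Write each e_j = u_j / sqrt(<u_j, u_j>) where u_j is the displayed integer vector. Then <v, e_j> = <v, u_j> / sqrt(<u_j, u_j>), so |<v, e_j>|^2 = <v, u_j>^2 / <u_j, u_j>.
Coefficients: <v, e_1> = -4/sqrt(10), <v, e_2> = 26/sqrt(140), <v, e_3> = -18/sqrt(28).
Square and sum: Σ |<v, e_j>|^2 = 18.
Compute ||v||^2 = v·v = 18.
Deficit = 18 − 18 = 0 ≥ 0, confirming Bessel's inequality. (The deficit equals ||v − Σ <v,e_j> e_j||^2, the squared distance from v to span{e_j}.)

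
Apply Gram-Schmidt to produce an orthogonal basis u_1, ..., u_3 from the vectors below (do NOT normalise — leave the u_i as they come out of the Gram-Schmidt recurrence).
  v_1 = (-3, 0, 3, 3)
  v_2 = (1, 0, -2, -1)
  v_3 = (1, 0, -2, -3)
Orthogonal basis:
  u_1 = (-3, 0, 3, 3)
  u_2 = (-1/3, 0, -2/3, 1/3)
  u_3 = (-1, 0, 0, -1)

Apply the Gram-Schmidt recurrence
  u_1 = v_1
  u_i = v_i − Σ_{j<i} ((v_i · u_j) / (u_j · u_j)) · u_j.

Step by step this gives:
  u_1 = (-3, 0, 3, 3)
  u_2 = (-1/3, 0, -2/3, 1/3)
  u_3 = (-1, 0, 0, -1)

Orthogonality check:
  u_2 · u_1 = 0 (should be 0)
  u_3 · u_1 = 0 (should be 0)
  u_3 · u_2 = 0 (should be 0)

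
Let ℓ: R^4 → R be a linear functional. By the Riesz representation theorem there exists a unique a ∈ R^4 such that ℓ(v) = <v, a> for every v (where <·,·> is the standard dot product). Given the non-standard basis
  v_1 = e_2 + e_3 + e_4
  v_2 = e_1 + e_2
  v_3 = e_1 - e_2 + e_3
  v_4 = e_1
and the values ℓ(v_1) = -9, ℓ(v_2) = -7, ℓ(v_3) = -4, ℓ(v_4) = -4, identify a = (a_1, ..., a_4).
a = (-4, -3, -3, -3)

Write a = (a_1, ..., a_4) in the standard basis. For each basis vector v_i, ℓ(v_i) = <v_i, a> is a linear equation in the a_j's. Collect the n equations into a matrix system V a = ℓ, where row i of V is v_i (expressed in the standard basis). Since V is invertible (lower-triangular with 1s on the diagonal, up to permutation), solve by back-substitution:
  V =
[[0, 1, 1, 1],
 [1, 1, 0, 0],
 [1, -1, 1, 0],
 [1, 0, 0, 0]]
  V a = (-9, -7, -4, -4)
Solving gives a = (-4, -3, -3, -3).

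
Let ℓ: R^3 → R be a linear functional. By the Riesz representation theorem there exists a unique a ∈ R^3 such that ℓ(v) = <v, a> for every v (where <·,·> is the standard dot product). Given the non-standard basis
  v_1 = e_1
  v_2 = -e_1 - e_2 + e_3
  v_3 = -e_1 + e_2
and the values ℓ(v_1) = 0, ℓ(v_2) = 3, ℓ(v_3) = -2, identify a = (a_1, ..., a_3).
a = (0, -2, 1)

Write a = (a_1, ..., a_3) in the standard basis. For each basis vector v_i, ℓ(v_i) = <v_i, a> is a linear equation in the a_j's. Collect the n equations into a matrix system V a = ℓ, where row i of V is v_i (expressed in the standard basis). Since V is invertible (lower-triangular with 1s on the diagonal, up to permutation), solve by back-substitution:
  V =
[[1, 0, 0],
 [-1, -1, 1],
 [-1, 1, 0]]
  V a = (0, 3, -2)
Solving gives a = (0, -2, 1).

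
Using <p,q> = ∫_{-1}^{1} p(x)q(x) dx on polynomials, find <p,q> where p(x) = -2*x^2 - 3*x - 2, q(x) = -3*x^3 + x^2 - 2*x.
<p,q> = 82/15

Expand the product: p(x)·q(x) = 6*x^5 + 7*x^4 + 7*x^3 + 4*x^2 + 4*x.
∫_{-1}^{1} of each monomial x^k gives [2/(k+1) if k even, 0 if k odd]. Integrating term-by-term (or equivalently evaluating the antiderivative F(x) = x^6 + 7*x^5/5 + 7*x^4/4 + 4*x^3/3 + 2*x^2 at the endpoints):
  F(1) − F(−1) = 449/60 − (121/60) = 82/15.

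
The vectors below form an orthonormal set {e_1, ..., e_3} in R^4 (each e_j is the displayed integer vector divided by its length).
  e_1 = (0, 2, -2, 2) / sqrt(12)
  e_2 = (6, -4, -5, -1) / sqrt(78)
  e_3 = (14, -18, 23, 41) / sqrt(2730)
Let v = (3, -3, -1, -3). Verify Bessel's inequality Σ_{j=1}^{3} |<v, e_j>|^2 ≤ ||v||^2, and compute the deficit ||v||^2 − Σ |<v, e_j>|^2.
Σ |<v, e_j>|^2 = 583/21; ||v||^2 = 28; deficit = 5/21

Write each e_j = u_j / sqrt(<u_j, u_j>) where u_j is the displayed integer vector. Then <v, e_j> = <v, u_j> / sqrt(<u_j, u_j>), so |<v, e_j>|^2 = <v, u_j>^2 / <u_j, u_j>.
Coefficients: <v, e_1> = -10/sqrt(12), <v, e_2> = 38/sqrt(78), <v, e_3> = -50/sqrt(2730).
Square and sum: Σ |<v, e_j>|^2 = 583/21.
Compute ||v||^2 = v·v = 28.
Deficit = 28 − 583/21 = 5/21 ≥ 0, confirming Bessel's inequality. (The deficit equals ||v − Σ <v,e_j> e_j||^2, the squared distance from v to span{e_j}.)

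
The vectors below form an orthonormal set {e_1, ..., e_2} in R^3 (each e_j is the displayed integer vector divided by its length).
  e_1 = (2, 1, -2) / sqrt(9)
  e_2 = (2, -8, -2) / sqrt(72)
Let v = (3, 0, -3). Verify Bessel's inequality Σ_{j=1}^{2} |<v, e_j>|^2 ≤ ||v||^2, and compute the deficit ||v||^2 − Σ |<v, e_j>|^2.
Σ |<v, e_j>|^2 = 18; ||v||^2 = 18; deficit = 0

Write each e_j = u_j / sqrt(<u_j, u_j>) where u_j is the displayed integer vector. Then <v, e_j> = <v, u_j> / sqrt(<u_j, u_j>), so |<v, e_j>|^2 = <v, u_j>^2 / <u_j, u_j>.
Coefficients: <v, e_1> = 12/sqrt(9), <v, e_2> = 12/sqrt(72).
Square and sum: Σ |<v, e_j>|^2 = 18.
Compute ||v||^2 = v·v = 18.
Deficit = 18 − 18 = 0 ≥ 0, confirming Bessel's inequality. (The deficit equals ||v − Σ <v,e_j> e_j||^2, the squared distance from v to span{e_j}.)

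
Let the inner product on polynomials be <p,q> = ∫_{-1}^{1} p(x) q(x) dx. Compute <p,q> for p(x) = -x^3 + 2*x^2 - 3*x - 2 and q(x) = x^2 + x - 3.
<p,q> = 76/15

Expand the product: p(x)·q(x) = -x^5 + x^4 + 2*x^3 - 11*x^2 + 7*x + 6.
∫_{-1}^{1} of each monomial x^k gives [2/(k+1) if k even, 0 if k odd]. Integrating term-by-term (or equivalently evaluating the antiderivative F(x) = -x^6/6 + x^5/5 + x^4/2 - 11*x^3/3 + 7*x^2/2 + 6*x at the endpoints):
  F(1) − F(−1) = 191/30 − (13/10) = 76/15.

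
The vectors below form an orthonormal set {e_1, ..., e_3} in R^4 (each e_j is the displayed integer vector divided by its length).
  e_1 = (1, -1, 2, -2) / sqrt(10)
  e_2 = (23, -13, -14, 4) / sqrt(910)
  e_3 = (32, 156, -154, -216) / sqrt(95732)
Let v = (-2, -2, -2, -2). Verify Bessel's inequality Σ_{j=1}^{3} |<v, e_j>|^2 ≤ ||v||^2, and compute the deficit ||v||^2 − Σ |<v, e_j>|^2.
Σ |<v, e_j>|^2 = 364/263; ||v||^2 = 16; deficit = 3844/263

Write each e_j = u_j / sqrt(<u_j, u_j>) where u_j is the displayed integer vector. Then <v, e_j> = <v, u_j> / sqrt(<u_j, u_j>), so |<v, e_j>|^2 = <v, u_j>^2 / <u_j, u_j>.
Coefficients: <v, e_1> = 0/sqrt(10), <v, e_2> = 0/sqrt(910), <v, e_3> = 364/sqrt(95732).
Square and sum: Σ |<v, e_j>|^2 = 364/263.
Compute ||v||^2 = v·v = 16.
Deficit = 16 − 364/263 = 3844/263 ≥ 0, confirming Bessel's inequality. (The deficit equals ||v − Σ <v,e_j> e_j||^2, the squared distance from v to span{e_j}.)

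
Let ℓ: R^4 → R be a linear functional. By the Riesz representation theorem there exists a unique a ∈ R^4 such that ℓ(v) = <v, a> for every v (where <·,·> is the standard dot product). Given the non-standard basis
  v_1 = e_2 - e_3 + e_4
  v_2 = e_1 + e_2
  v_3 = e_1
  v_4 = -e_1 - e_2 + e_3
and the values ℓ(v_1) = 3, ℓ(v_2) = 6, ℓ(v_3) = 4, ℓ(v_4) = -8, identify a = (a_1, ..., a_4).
a = (4, 2, -2, -1)

Write a = (a_1, ..., a_4) in the standard basis. For each basis vector v_i, ℓ(v_i) = <v_i, a> is a linear equation in the a_j's. Collect the n equations into a matrix system V a = ℓ, where row i of V is v_i (expressed in the standard basis). Since V is invertible (lower-triangular with 1s on the diagonal, up to permutation), solve by back-substitution:
  V =
[[0, 1, -1, 1],
 [1, 1, 0, 0],
 [1, 0, 0, 0],
 [-1, -1, 1, 0]]
  V a = (3, 6, 4, -8)
Solving gives a = (4, 2, -2, -1).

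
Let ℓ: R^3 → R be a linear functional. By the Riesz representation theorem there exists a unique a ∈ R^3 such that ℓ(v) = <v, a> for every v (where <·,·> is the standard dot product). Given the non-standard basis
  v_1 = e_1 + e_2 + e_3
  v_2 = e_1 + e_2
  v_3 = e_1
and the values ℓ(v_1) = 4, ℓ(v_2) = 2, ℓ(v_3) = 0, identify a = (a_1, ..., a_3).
a = (0, 2, 2)

Write a = (a_1, ..., a_3) in the standard basis. For each basis vector v_i, ℓ(v_i) = <v_i, a> is a linear equation in the a_j's. Collect the n equations into a matrix system V a = ℓ, where row i of V is v_i (expressed in the standard basis). Since V is invertible (lower-triangular with 1s on the diagonal, up to permutation), solve by back-substitution:
  V =
[[1, 1, 1],
 [1, 1, 0],
 [1, 0, 0]]
  V a = (4, 2, 0)
Solving gives a = (0, 2, 2).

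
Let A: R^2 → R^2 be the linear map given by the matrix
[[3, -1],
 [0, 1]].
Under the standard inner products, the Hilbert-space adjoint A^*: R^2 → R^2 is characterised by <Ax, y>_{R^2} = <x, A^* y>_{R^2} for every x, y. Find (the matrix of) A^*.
A^* = A^T =
[[3, 0],
 [-1, 1]]

For real matrices with standard dot products, the defining identity <Ax, y> = <x, A^* y> gives (Ax)^T y = x^T (A^*) y, i.e. x^T A^T y = x^T (A^*) y. Since this holds for all x, y, we must have A^* = A^T. Therefore
A^* =
[[3, 0],
 [-1, 1]].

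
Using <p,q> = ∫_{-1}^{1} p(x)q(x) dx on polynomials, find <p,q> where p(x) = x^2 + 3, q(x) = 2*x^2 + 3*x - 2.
<p,q> = -128/15

Expand the product: p(x)·q(x) = 2*x^4 + 3*x^3 + 4*x^2 + 9*x - 6.
∫_{-1}^{1} of each monomial x^k gives [2/(k+1) if k even, 0 if k odd]. Integrating term-by-term (or equivalently evaluating the antiderivative F(x) = 2*x^5/5 + 3*x^4/4 + 4*x^3/3 + 9*x^2/2 - 6*x at the endpoints):
  F(1) − F(−1) = 59/60 − (571/60) = -128/15.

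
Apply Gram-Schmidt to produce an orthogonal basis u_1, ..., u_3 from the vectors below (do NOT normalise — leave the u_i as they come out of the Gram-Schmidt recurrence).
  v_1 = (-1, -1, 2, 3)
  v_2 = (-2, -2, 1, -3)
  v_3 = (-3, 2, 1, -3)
Orthogonal basis:
  u_1 = (-1, -1, 2, 3)
  u_2 = (-11/5, -11/5, 7/5, -12/5)
  u_3 = (-59/29, 86/29, 27/29, -9/29)

Apply the Gram-Schmidt recurrence
  u_1 = v_1
  u_i = v_i − Σ_{j<i} ((v_i · u_j) / (u_j · u_j)) · u_j.

Step by step this gives:
  u_1 = (-1, -1, 2, 3)
  u_2 = (-11/5, -11/5, 7/5, -12/5)
  u_3 = (-59/29, 86/29, 27/29, -9/29)

Orthogonality check:
  u_2 · u_1 = 0 (should be 0)
  u_3 · u_1 = 0 (should be 0)
  u_3 · u_2 = 0 (should be 0)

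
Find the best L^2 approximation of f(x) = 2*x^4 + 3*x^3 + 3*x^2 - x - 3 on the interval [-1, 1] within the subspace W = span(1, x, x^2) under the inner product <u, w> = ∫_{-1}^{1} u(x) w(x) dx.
g(x) = 33*x^2/7 + 4*x/5 - 111/35

The best approximation g ∈ W is the orthogonal projection of f onto W. Writing g = a_0 + a_1 x + a_2 x^2, the coefficients solve the normal equations G · a = b where
  G_{ij} = <φ_i, φ_j> and b_i = <f, φ_i>, with φ_0 = 1, φ_1 = x, φ_2 = x^2.
G =
  [2, 0, 2/3]
  [0, 2/3, 0]
  [2/3, 0, 2/5],
b = (-16/5, 8/15, -8/35).
Solving gives a_0 = -111/35, a_1 = 4/5, a_2 = 33/7, so
  g(x) = 33*x^2/7 + 4*x/5 - 111/35.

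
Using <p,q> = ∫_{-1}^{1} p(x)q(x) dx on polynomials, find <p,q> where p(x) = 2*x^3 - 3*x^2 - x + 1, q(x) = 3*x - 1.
<p,q> = 2/5

Expand the product: p(x)·q(x) = 6*x^4 - 11*x^3 + 4*x - 1.
∫_{-1}^{1} of each monomial x^k gives [2/(k+1) if k even, 0 if k odd]. Integrating term-by-term (or equivalently evaluating the antiderivative F(x) = 6*x^5/5 - 11*x^4/4 + 2*x^2 - x at the endpoints):
  F(1) − F(−1) = -11/20 − (-19/20) = 2/5.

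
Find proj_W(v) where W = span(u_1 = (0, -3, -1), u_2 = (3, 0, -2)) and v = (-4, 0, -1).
proj_W(v) = (-17/7, -11/14, 19/14)

Set up U = [u_1 | ... | u_2] ∈ R^(3×2). The projector onto W = col(U) is P = U (U^T U)^(-1) U^T.
Compute U^T U =
  [10, 2]
  [2, 13],
and U^T v = (1, -10).
Solve U^T U · c = U^T v for the coefficients: c = (11/42, -17/21). The projection is proj_W(v) = U c.
Check: (v - proj_W(v)) · u_1 = 0  (should be 0).
Check: (v - proj_W(v)) · u_2 = 0  (should be 0).
Result: proj_W(v) = (-17/7, -11/14, 19/14).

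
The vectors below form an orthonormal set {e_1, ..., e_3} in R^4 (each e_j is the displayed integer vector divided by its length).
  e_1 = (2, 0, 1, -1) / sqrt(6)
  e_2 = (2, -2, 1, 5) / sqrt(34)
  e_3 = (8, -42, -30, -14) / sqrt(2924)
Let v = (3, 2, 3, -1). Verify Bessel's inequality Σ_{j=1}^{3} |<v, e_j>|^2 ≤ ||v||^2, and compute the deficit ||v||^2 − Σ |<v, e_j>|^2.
Σ |<v, e_j>|^2 = 2966/129; ||v||^2 = 23; deficit = 1/129

Write each e_j = u_j / sqrt(<u_j, u_j>) where u_j is the displayed integer vector. Then <v, e_j> = <v, u_j> / sqrt(<u_j, u_j>), so |<v, e_j>|^2 = <v, u_j>^2 / <u_j, u_j>.
Coefficients: <v, e_1> = 10/sqrt(6), <v, e_2> = 0/sqrt(34), <v, e_3> = -136/sqrt(2924).
Square and sum: Σ |<v, e_j>|^2 = 2966/129.
Compute ||v||^2 = v·v = 23.
Deficit = 23 − 2966/129 = 1/129 ≥ 0, confirming Bessel's inequality. (The deficit equals ||v − Σ <v,e_j> e_j||^2, the squared distance from v to span{e_j}.)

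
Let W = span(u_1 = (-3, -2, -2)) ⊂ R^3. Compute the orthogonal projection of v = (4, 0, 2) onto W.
proj_W(v) = (48/17, 32/17, 32/17)

Set up U = [u_1 | ... | u_1] ∈ R^(3×1). The projector onto W = col(U) is P = U (U^T U)^(-1) U^T.
Compute U^T U =
  [17],
and U^T v = (-16).
Solve U^T U · c = U^T v for the coefficients: c = (-16/17). The projection is proj_W(v) = U c.
Check: (v - proj_W(v)) · u_1 = 0  (should be 0).
Result: proj_W(v) = (48/17, 32/17, 32/17).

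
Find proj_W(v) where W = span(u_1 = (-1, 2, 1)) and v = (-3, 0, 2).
proj_W(v) = (-5/6, 5/3, 5/6)

Set up U = [u_1 | ... | u_1] ∈ R^(3×1). The projector onto W = col(U) is P = U (U^T U)^(-1) U^T.
Compute U^T U =
  [6],
and U^T v = (5).
Solve U^T U · c = U^T v for the coefficients: c = (5/6). The projection is proj_W(v) = U c.
Check: (v - proj_W(v)) · u_1 = 0  (should be 0).
Result: proj_W(v) = (-5/6, 5/3, 5/6).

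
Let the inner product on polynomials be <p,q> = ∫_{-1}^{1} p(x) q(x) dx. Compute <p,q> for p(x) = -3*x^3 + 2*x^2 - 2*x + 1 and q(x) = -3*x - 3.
<p,q> = -12/5

Expand the product: p(x)·q(x) = 9*x^4 + 3*x^3 + 3*x - 3.
∫_{-1}^{1} of each monomial x^k gives [2/(k+1) if k even, 0 if k odd]. Integrating term-by-term (or equivalently evaluating the antiderivative F(x) = 9*x^5/5 + 3*x^4/4 + 3*x^2/2 - 3*x at the endpoints):
  F(1) − F(−1) = 21/20 − (69/20) = -12/5.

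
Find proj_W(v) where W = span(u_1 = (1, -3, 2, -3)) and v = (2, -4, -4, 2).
proj_W(v) = (0, 0, 0, 0)

Set up U = [u_1 | ... | u_1] ∈ R^(4×1). The projector onto W = col(U) is P = U (U^T U)^(-1) U^T.
Compute U^T U =
  [23],
and U^T v = (0).
Solve U^T U · c = U^T v for the coefficients: c = (0). The projection is proj_W(v) = U c.
Check: (v - proj_W(v)) · u_1 = 0  (should be 0).
Result: proj_W(v) = (0, 0, 0, 0).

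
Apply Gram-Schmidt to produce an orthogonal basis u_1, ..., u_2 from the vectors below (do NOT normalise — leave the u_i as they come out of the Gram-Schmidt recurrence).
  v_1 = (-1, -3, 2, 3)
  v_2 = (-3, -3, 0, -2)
Orthogonal basis:
  u_1 = (-1, -3, 2, 3)
  u_2 = (-63/23, -51/23, -12/23, -64/23)

Apply the Gram-Schmidt recurrence
  u_1 = v_1
  u_i = v_i − Σ_{j<i} ((v_i · u_j) / (u_j · u_j)) · u_j.

Step by step this gives:
  u_1 = (-1, -3, 2, 3)
  u_2 = (-63/23, -51/23, -12/23, -64/23)

Orthogonality check:
  u_2 · u_1 = 0 (should be 0)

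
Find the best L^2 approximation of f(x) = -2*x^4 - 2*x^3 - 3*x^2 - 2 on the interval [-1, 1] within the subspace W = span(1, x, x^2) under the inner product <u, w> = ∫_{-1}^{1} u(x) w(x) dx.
g(x) = -33*x^2/7 - 6*x/5 - 64/35

The best approximation g ∈ W is the orthogonal projection of f onto W. Writing g = a_0 + a_1 x + a_2 x^2, the coefficients solve the normal equations G · a = b where
  G_{ij} = <φ_i, φ_j> and b_i = <f, φ_i>, with φ_0 = 1, φ_1 = x, φ_2 = x^2.
G =
  [2, 0, 2/3]
  [0, 2/3, 0]
  [2/3, 0, 2/5],
b = (-34/5, -4/5, -326/105).
Solving gives a_0 = -64/35, a_1 = -6/5, a_2 = -33/7, so
  g(x) = -33*x^2/7 - 6*x/5 - 64/35.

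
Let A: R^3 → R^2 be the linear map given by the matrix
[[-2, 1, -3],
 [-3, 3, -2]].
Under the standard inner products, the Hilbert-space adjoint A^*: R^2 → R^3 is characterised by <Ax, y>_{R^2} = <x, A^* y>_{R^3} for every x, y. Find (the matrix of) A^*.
A^* = A^T =
[[-2, -3],
 [1, 3],
 [-3, -2]]

For real matrices with standard dot products, the defining identity <Ax, y> = <x, A^* y> gives (Ax)^T y = x^T (A^*) y, i.e. x^T A^T y = x^T (A^*) y. Since this holds for all x, y, we must have A^* = A^T. Therefore
A^* =
[[-2, -3],
 [1, 3],
 [-3, -2]].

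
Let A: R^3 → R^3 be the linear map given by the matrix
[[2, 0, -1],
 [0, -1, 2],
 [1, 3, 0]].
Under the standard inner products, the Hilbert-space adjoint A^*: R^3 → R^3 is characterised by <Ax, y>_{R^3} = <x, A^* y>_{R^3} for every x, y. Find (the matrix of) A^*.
A^* = A^T =
[[2, 0, 1],
 [0, -1, 3],
 [-1, 2, 0]]

For real matrices with standard dot products, the defining identity <Ax, y> = <x, A^* y> gives (Ax)^T y = x^T (A^*) y, i.e. x^T A^T y = x^T (A^*) y. Since this holds for all x, y, we must have A^* = A^T. Therefore
A^* =
[[2, 0, 1],
 [0, -1, 3],
 [-1, 2, 0]].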